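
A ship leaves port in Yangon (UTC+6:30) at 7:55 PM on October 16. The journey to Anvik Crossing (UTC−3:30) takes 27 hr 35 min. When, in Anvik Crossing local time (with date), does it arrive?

Convert departure to UTC: 7:55 PM − 6:30 = 1:25 PM UTC on Oct 16.
Add 27 hours and 35 minutes travel time → 5:00 PM UTC (Oct 17).
Anvik Crossing is UTC−3:30, so local arrival = 5:00 PM − 3:30 = 1:30 PM on Oct 17.

1:30 PM on Oct 17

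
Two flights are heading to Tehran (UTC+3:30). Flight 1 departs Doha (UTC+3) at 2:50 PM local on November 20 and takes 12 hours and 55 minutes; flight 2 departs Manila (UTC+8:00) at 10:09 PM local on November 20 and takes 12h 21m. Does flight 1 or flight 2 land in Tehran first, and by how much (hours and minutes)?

Flight 1 in UTC: 2:50 PM − 3:00 = 11:50 AM on Nov 20.
+12 hours and 55 minutes → arrive 12:45 AM UTC on Nov 21.
Flight 2 in UTC: 10:09 PM − 8:00 = 2:09 PM on Nov 20.
+12 hours and 21 minutes → arrive 2:30 AM UTC on Nov 21.
Flight 1 lands earlier by 1 hour 45 minutes.

the first, by 1 hour 45 minutes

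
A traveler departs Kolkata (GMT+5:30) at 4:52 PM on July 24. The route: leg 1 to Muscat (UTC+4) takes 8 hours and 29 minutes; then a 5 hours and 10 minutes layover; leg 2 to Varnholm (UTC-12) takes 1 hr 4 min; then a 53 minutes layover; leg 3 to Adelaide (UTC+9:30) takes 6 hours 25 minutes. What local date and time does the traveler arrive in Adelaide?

Convert departure to UTC: 4:52 PM − 5:30 = 11:22 AM UTC on Jul 24.
Add 8 hours 29 minutes leg 1 → 7:51 PM UTC.
Add 5 hours 10 minutes layover in Muscat → 1:01 AM UTC (Jul 25).
Add 1 hour 4 minutes leg 2 → 2:05 AM UTC.
Add 53 minutes layover in Varnholm → 2:58 AM UTC.
Add 6 hours and 25 minutes leg 3 → 9:23 AM UTC.
Adelaide is UTC+9:30, so local arrival = 9:23 AM + 9:30 = 6:53 PM on Jul 25.

6:53 PM on Jul 25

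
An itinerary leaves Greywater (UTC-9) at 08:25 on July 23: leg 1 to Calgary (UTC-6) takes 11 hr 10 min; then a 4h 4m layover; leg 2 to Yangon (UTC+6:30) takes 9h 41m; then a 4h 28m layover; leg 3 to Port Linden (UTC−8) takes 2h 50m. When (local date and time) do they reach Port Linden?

17:38 on July 24

Convert departure to UTC: 08:25 + 9:00 = 17:25 UTC on Jul 23.
Add 11 hours 10 minutes leg 1 → 04:35 UTC (Jul 24).
Add 4 hours 4 minutes layover in Calgary → 08:39 UTC.
Add 9 hours and 41 minutes leg 2 → 18:20 UTC.
Add 4 hours and 28 minutes layover in Yangon → 22:48 UTC.
Add 2 hours and 50 minutes leg 3 → 01:38 UTC (Jul 25).
Port Linden is UTC−8:00, so local arrival = 01:38 − 8:00 = 17:38 on Jul 24.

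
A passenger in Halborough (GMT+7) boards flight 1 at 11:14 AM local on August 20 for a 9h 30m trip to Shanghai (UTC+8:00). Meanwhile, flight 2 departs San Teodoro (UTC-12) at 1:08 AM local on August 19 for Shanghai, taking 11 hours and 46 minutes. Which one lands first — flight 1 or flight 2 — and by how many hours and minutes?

the second, by 12 hours 50 minutes

Flight 1 in UTC: 11:14 AM − 7:00 = 4:14 AM on Aug 20.
+9 hours 30 minutes → arrive 1:44 PM UTC on Aug 20.
Flight 2 in UTC: 1:08 AM + 12:00 = 1:08 PM on Aug 19.
+11 hours and 46 minutes → arrive 12:54 AM UTC on Aug 20.
Flight 2 lands earlier by 12 hours 50 minutes.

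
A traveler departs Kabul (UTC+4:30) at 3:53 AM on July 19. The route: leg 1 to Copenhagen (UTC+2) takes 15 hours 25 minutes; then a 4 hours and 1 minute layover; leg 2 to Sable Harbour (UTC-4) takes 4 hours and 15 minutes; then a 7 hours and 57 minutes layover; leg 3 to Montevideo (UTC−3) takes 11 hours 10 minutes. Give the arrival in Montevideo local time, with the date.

Convert departure to UTC: 3:53 AM − 4:30 = 11:23 PM UTC on Jul 18.
Add 15 hours and 25 minutes leg 1 → 2:48 PM UTC (Jul 19).
Add 4 hours 1 minute layover in Copenhagen → 6:49 PM UTC.
Add 4 hours 15 minutes leg 2 → 11:04 PM UTC.
Add 7 hours 57 minutes layover in Sable Harbour → 7:01 AM UTC (Jul 20).
Add 11 hours 10 minutes leg 3 → 6:11 PM UTC.
Montevideo is UTC−3:00, so local arrival = 6:11 PM − 3:00 = 3:11 PM on Jul 20.

3:11 PM on July 20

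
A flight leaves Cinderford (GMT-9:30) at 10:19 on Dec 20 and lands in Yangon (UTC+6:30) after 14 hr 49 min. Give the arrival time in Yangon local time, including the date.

Convert departure to UTC: 10:19 + 9:30 = 19:49 UTC on Dec 20.
Add 14 hours and 49 minutes travel time → 10:38 UTC (Dec 21).
Yangon is UTC+6:30, so local arrival = 10:38 + 6:30 = 17:08 on Dec 21.

17:08 on Dec 21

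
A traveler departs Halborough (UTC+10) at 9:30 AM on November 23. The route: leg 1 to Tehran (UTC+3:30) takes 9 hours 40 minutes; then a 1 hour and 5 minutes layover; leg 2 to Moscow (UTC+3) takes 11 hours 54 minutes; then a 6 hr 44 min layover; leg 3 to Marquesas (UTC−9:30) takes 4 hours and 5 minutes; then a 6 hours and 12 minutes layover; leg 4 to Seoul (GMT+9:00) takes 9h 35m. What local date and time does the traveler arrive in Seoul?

Convert departure to UTC: 9:30 AM − 10:00 = 11:30 PM UTC on Nov 22.
Add 9 hours and 40 minutes leg 1 → 9:10 AM UTC (Nov 23).
Add 1 hour 5 minutes layover in Tehran → 10:15 AM UTC.
Add 11 hours and 54 minutes leg 2 → 10:09 PM UTC.
Add 6 hours 44 minutes layover in Moscow → 4:53 AM UTC (Nov 24).
Add 4 hours 5 minutes leg 3 → 8:58 AM UTC.
Add 6 hours and 12 minutes layover in Marquesas → 3:10 PM UTC.
Add 9 hours and 35 minutes leg 4 → 12:45 AM UTC (Nov 25).
Seoul is UTC+9:00, so local arrival = 12:45 AM + 9:00 = 9:45 AM on Nov 25.

9:45 AM on November 25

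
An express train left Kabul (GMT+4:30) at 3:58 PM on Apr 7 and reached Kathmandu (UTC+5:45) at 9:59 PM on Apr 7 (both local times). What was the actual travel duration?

Departure in UTC: 3:58 PM − 4:30 = 11:28 AM on Apr 7.
Arrival in UTC: 9:59 PM − 5:45 = 4:14 PM on Apr 7.
Elapsed = 4:14 PM − 11:28 AM = 4 hours 46 minutes.

4 hours 46 minutes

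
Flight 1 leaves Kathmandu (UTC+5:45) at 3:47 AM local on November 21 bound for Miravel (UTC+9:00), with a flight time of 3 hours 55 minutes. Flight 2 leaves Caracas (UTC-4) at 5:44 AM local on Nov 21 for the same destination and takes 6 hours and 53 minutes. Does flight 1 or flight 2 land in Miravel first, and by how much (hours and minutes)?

the first, by 14 hours 40 minutes

Flight 1 in UTC: 3:47 AM − 5:45 = 10:02 PM on Nov 20.
+3 hours and 55 minutes → arrive 1:57 AM UTC on Nov 21.
Flight 2 in UTC: 5:44 AM + 4:00 = 9:44 AM on Nov 21.
+6 hours 53 minutes → arrive 4:37 PM UTC on Nov 21.
Flight 1 lands earlier by 14 hours 40 minutes.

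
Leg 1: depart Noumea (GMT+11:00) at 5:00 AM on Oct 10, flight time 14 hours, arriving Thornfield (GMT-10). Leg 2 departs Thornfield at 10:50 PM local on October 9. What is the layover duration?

Convert departure to UTC: 5:00 AM − 11:00 = 6:00 PM UTC on Oct 9.
Add 14 hours flight time → 8:00 AM UTC (Oct 10).
Thornfield is UTC−10:00, so local arrival = 8:00 AM − 10:00 = 10:00 PM on Oct 9.
Layover = 10:50 PM − 10:00 PM = 50 minutes.

50 minutes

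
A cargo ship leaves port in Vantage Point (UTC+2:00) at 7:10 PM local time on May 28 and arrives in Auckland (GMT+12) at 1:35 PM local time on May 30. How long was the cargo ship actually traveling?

Departure in UTC: 7:10 PM − 2:00 = 5:10 PM on May 28.
Arrival in UTC: 1:35 PM − 12:00 = 1:35 AM on May 30.
Elapsed = 1:35 AM − 5:10 PM (+2 days) = 32 hours 25 minutes.

32 hours 25 minutes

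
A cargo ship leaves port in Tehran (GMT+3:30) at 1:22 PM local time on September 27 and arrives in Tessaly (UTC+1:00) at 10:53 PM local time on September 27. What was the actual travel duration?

12 hours 1 minute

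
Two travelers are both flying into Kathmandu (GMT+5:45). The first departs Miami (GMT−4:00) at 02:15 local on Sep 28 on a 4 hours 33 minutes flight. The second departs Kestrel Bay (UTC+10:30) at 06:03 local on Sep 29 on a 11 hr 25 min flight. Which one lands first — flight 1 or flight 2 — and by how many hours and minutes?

the first, by 20 hours 10 minutes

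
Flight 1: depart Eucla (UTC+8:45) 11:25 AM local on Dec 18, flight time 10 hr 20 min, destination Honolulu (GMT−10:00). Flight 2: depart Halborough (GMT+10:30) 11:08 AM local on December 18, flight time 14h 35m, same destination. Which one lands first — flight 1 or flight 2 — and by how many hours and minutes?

the first, by 2 hours 13 minutes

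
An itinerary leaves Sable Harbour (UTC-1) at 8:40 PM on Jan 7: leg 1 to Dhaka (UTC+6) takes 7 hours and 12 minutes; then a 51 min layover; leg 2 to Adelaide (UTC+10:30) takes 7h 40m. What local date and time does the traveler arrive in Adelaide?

11:53 PM on January 8

Convert departure to UTC: 8:40 PM + 1:00 = 9:40 PM UTC on Jan 7.
Add 7 hours and 12 minutes leg 1 → 4:52 AM UTC (Jan 8).
Add 51 minutes layover in Dhaka → 5:43 AM UTC.
Add 7 hours 40 minutes leg 2 → 1:23 PM UTC.
Adelaide is UTC+10:30, so local arrival = 1:23 PM + 10:30 = 11:53 PM on Jan 8.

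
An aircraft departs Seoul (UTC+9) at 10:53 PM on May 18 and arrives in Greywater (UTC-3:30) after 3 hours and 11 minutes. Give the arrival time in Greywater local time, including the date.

1:34 PM on May 18

Convert departure to UTC: 10:53 PM − 9:00 = 1:53 PM UTC on May 18.
Add 3 hours and 11 minutes travel time → 5:04 PM UTC.
Greywater is UTC−3:30, so local arrival = 5:04 PM − 3:30 = 1:34 PM on May 18.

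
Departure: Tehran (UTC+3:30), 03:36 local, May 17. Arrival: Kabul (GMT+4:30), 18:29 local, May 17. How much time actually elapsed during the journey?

Kabul is 1:00 ahead of Tehran.
Clock-face elapsed time (ignoring zones) is 14 hours 53 minutes.
Actual elapsed = 14 hours 53 minutes − 1:00 = 13 hours 53 minutes.

13 hours 53 minutes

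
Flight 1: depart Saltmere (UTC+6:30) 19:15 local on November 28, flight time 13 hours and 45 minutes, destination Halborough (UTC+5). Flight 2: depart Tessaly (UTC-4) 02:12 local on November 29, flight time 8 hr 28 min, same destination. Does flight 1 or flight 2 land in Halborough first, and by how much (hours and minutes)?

Flight 1 in UTC: 19:15 − 6:30 = 12:45 on Nov 28.
+13 hours and 45 minutes → arrive 02:30 UTC on Nov 29.
Flight 2 in UTC: 02:12 + 4:00 = 06:12 on Nov 29.
+8 hours and 28 minutes → arrive 14:40 UTC on Nov 29.
Flight 1 lands earlier by 12 hours 10 minutes.

the first, by 12 hours 10 minutes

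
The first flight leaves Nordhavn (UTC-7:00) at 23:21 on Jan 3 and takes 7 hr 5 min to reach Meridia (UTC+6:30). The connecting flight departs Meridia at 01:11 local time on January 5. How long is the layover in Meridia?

5 hours 15 minutes

Convert departure to UTC: 23:21 + 7:00 = 06:21 UTC on Jan 4.
Add 7 hours and 5 minutes flight time → 13:26 UTC.
Meridia is UTC+6:30, so local arrival = 13:26 + 6:30 = 19:56 on Jan 4.
Layover = 01:11 − 19:56 (+1 day) = 5 hours 15 minutes.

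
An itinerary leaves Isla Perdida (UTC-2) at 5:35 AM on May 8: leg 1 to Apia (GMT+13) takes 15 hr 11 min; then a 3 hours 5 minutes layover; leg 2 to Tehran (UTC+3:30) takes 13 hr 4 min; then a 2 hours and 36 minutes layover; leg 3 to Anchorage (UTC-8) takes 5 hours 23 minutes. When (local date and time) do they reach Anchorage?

2:54 PM on May 9

Convert departure to UTC: 5:35 AM + 2:00 = 7:35 AM UTC on May 8.
Add 15 hours and 11 minutes leg 1 → 10:46 PM UTC.
Add 3 hours 5 minutes layover in Apia → 1:51 AM UTC (May 9).
Add 13 hours and 4 minutes leg 2 → 2:55 PM UTC.
Add 2 hours 36 minutes layover in Tehran → 5:31 PM UTC.
Add 5 hours and 23 minutes leg 3 → 10:54 PM UTC.
Anchorage is UTC−8:00, so local arrival = 10:54 PM − 8:00 = 2:54 PM on May 9.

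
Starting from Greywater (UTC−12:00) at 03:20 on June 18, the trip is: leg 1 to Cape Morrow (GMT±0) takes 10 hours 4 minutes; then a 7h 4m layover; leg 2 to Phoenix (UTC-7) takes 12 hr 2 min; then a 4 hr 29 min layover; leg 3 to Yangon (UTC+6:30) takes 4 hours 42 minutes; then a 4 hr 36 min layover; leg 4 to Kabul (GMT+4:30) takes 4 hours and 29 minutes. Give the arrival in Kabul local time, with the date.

19:16 on June 20

Convert departure to UTC: 03:20 + 12:00 = 15:20 UTC on Jun 18.
Add 10 hours 4 minutes leg 1 → 01:24 UTC (Jun 19).
Add 7 hours and 4 minutes layover in Cape Morrow → 08:28 UTC.
Add 12 hours 2 minutes leg 2 → 20:30 UTC.
Add 4 hours and 29 minutes layover in Phoenix → 00:59 UTC (Jun 20).
Add 4 hours 42 minutes leg 3 → 05:41 UTC.
Add 4 hours 36 minutes layover in Yangon → 10:17 UTC.
Add 4 hours 29 minutes leg 4 → 14:46 UTC.
Kabul is UTC+4:30, so local arrival = 14:46 + 4:30 = 19:16 on Jun 20.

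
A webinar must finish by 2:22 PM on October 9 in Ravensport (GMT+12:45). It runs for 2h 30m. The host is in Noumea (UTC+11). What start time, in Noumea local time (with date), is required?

Target end time in UTC: 2:22 PM − 12:45 = 1:37 AM on Oct 9.
Subtract 2 hours and 30 minutes → start 11:07 PM UTC on Oct 8.
Noumea is UTC+11:00: 11:07 PM + 11:00 = 10:07 AM on Oct 9.

10:07 AM on Oct 9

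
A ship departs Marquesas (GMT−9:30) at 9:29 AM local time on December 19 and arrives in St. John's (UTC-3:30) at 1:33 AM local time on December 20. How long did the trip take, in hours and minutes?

10 hours 4 minutes

St. John's is 6:00 ahead of Marquesas.
Clock-face elapsed time (ignoring zones) is 16 hours 4 minutes.
Actual elapsed = 16 hours 4 minutes − 6:00 = 10 hours 4 minutes.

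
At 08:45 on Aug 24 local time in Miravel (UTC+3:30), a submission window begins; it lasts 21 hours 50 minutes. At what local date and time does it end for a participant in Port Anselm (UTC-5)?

Port Anselm is 8:30 behind Miravel.
After 21 hours 50 minutes it is 06:35 (Aug 25) in Miravel.
Shift by the zone difference: 06:35 − 8:30 = 22:05 on Aug 24 in Port Anselm.

22:05 on August 24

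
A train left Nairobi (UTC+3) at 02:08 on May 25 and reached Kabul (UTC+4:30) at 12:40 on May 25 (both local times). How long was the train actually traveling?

Kabul is 1:30 ahead of Nairobi.
Clock-face elapsed time (ignoring zones) is 10 hours 32 minutes.
Actual elapsed = 10 hours 32 minutes − 1:30 = 9 hours 2 minutes.

9 hours 2 minutes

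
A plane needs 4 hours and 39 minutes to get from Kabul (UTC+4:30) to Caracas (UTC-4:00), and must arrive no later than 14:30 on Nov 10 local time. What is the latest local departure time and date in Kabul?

Target arrival in UTC: 14:30 + 4:00 = 18:30 on Nov 10.
Subtract 4 hours 39 minutes → departure 13:51 UTC on Nov 10.
Kabul is UTC+4:30: 13:51 + 4:30 = 18:21 on Nov 10.

18:21 on November 10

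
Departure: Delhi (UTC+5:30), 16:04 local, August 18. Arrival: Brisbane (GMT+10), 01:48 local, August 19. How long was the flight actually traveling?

5 hours 14 minutes

Departure in UTC: 16:04 − 5:30 = 10:34 on Aug 18.
Arrival in UTC: 01:48 − 10:00 = 15:48 on Aug 18.
Elapsed = 15:48 − 10:34 = 5 hours 14 minutes.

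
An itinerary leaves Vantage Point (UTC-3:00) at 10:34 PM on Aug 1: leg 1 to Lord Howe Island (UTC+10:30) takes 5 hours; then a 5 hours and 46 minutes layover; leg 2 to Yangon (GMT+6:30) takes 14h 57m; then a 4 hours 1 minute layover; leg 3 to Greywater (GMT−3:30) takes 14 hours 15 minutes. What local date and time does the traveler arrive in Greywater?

6:03 PM on August 3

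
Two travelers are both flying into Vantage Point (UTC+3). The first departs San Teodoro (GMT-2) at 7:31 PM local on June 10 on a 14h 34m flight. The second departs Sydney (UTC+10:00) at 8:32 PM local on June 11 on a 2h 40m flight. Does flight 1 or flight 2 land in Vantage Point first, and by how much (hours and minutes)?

Flight 1 in UTC: 7:31 PM + 2:00 = 9:31 PM on Jun 10.
+14 hours and 34 minutes → arrive 12:05 PM UTC on Jun 11.
Flight 2 in UTC: 8:32 PM − 10:00 = 10:32 AM on Jun 11.
+2 hours and 40 minutes → arrive 1:12 PM UTC on Jun 11.
Flight 1 lands earlier by 1 hour 7 minutes.

the first, by 1 hour 7 minutes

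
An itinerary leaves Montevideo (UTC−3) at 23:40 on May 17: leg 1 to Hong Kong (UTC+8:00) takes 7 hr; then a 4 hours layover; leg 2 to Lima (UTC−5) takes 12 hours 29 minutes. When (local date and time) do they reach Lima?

Convert departure to UTC: 23:40 + 3:00 = 02:40 UTC on May 18.
Add 7 hours leg 1 → 09:40 UTC.
Add 4 hours layover in Hong Kong → 13:40 UTC.
Add 12 hours 29 minutes leg 2 → 02:09 UTC (May 19).
Lima is UTC−5:00, so local arrival = 02:09 − 5:00 = 21:09 on May 18.

21:09 on May 18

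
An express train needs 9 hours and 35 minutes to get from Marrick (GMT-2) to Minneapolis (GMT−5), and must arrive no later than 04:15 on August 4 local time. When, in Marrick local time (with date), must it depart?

21:40 on August 3

Target arrival in UTC: 04:15 + 5:00 = 09:15 on Aug 4.
Subtract 9 hours 35 minutes → departure 23:40 UTC on Aug 3.
Marrick is UTC−2:00: 23:40 − 2:00 = 21:40 on Aug 3.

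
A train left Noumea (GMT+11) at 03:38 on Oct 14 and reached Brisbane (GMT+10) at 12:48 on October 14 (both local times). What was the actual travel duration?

Brisbane is 1:00 behind Noumea.
Clock-face elapsed time (ignoring zones) is 9 hours 10 minutes.
Actual elapsed = 9 hours 10 minutes + 1:00 = 10 hours 10 minutes.

10 hours 10 minutes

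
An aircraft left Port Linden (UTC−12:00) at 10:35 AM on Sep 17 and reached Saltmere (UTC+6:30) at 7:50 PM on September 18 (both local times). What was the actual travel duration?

14 hours 45 minutes

Departure in UTC: 10:35 AM + 12:00 = 10:35 PM on Sep 17.
Arrival in UTC: 7:50 PM − 6:30 = 1:20 PM on Sep 18.
Elapsed = 1:20 PM − 10:35 PM (+1 day) = 14 hours 45 minutes.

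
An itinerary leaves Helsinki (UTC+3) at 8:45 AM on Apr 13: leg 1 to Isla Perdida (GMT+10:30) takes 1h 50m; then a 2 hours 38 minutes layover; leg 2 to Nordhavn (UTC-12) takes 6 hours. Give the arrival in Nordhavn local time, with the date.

Convert departure to UTC: 8:45 AM − 3:00 = 5:45 AM UTC on Apr 13.
Add 1 hour and 50 minutes leg 1 → 7:35 AM UTC.
Add 2 hours 38 minutes layover in Isla Perdida → 10:13 AM UTC.
Add 6 hours leg 2 → 4:13 PM UTC.
Nordhavn is UTC−12:00, so local arrival = 4:13 PM − 12:00 = 4:13 AM on Apr 13.

4:13 AM on Apr 13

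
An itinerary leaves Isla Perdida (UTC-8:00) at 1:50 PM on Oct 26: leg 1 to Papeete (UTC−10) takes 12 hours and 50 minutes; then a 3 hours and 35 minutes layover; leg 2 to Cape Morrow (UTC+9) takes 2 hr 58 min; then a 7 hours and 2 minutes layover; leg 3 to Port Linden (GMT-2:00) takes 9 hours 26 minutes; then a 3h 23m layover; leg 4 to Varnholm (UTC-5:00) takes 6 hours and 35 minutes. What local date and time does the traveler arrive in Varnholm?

Convert departure to UTC: 1:50 PM + 8:00 = 9:50 PM UTC on Oct 26.
Add 12 hours 50 minutes leg 1 → 10:40 AM UTC (Oct 27).
Add 3 hours and 35 minutes layover in Papeete → 2:15 PM UTC.
Add 2 hours and 58 minutes leg 2 → 5:13 PM UTC.
Add 7 hours 2 minutes layover in Cape Morrow → 12:15 AM UTC (Oct 28).
Add 9 hours and 26 minutes leg 3 → 9:41 AM UTC.
Add 3 hours 23 minutes layover in Port Linden → 1:04 PM UTC.
Add 6 hours and 35 minutes leg 4 → 7:39 PM UTC.
Varnholm is UTC−5:00, so local arrival = 7:39 PM − 5:00 = 2:39 PM on Oct 28.

2:39 PM on Oct 28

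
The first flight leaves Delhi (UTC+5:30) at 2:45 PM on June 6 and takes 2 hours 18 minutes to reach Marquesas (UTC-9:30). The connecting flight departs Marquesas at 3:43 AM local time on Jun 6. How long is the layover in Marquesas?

1 hour 40 minutes

Convert departure to UTC: 2:45 PM − 5:30 = 9:15 AM UTC on Jun 6.
Add 2 hours and 18 minutes flight time → 11:33 AM UTC.
Marquesas is UTC−9:30, so local arrival = 11:33 AM − 9:30 = 2:03 AM on Jun 6.
Layover = 3:43 AM − 2:03 AM = 1 hour 40 minutes.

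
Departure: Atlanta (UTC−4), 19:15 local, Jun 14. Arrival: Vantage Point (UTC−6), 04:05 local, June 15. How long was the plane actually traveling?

10 hours 50 minutes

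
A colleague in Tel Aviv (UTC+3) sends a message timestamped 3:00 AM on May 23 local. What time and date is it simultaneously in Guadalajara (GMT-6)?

6:00 PM on May 22

In UTC: 3:00 AM − 3:00 = 12:00 AM on May 23.
Guadalajara is UTC−6:00: 12:00 AM − 6:00 = 6:00 PM on May 22.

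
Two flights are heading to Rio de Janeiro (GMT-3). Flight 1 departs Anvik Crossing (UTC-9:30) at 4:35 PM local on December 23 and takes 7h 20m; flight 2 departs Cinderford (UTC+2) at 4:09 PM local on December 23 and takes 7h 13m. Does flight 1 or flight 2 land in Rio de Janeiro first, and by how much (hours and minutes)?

Flight 1 in UTC: 4:35 PM + 9:30 = 2:05 AM on Dec 24.
+7 hours 20 minutes → arrive 9:25 AM UTC on Dec 24.
Flight 2 in UTC: 4:09 PM − 2:00 = 2:09 PM on Dec 23.
+7 hours and 13 minutes → arrive 9:22 PM UTC on Dec 23.
Flight 2 lands earlier by 12 hours 3 minutes.

the second, by 12 hours 3 minutes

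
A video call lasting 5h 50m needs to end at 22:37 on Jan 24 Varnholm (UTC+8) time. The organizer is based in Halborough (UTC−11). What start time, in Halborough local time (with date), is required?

21:47 on January 23

Target end time in UTC: 22:37 − 8:00 = 14:37 on Jan 24.
Subtract 5 hours 50 minutes → start 08:47 UTC on Jan 24.
Halborough is UTC−11:00: 08:47 − 11:00 = 21:47 on Jan 23.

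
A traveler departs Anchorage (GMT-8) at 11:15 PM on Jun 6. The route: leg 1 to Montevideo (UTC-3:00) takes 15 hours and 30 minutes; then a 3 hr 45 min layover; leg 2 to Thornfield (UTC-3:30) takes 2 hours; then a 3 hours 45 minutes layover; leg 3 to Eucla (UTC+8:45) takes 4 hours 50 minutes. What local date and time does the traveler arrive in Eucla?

9:50 PM on June 8

Convert departure to UTC: 11:15 PM + 8:00 = 7:15 AM UTC on Jun 7.
Add 15 hours and 30 minutes leg 1 → 10:45 PM UTC.
Add 3 hours and 45 minutes layover in Montevideo → 2:30 AM UTC (Jun 8).
Add 2 hours leg 2 → 4:30 AM UTC.
Add 3 hours and 45 minutes layover in Thornfield → 8:15 AM UTC.
Add 4 hours and 50 minutes leg 3 → 1:05 PM UTC.
Eucla is UTC+8:45, so local arrival = 1:05 PM + 8:45 = 9:50 PM on Jun 8.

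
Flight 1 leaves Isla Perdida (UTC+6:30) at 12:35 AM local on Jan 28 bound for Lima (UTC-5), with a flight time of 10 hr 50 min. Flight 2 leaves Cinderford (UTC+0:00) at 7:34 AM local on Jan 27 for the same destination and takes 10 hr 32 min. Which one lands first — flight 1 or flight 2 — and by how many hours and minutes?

the second, by 10 hours 49 minutes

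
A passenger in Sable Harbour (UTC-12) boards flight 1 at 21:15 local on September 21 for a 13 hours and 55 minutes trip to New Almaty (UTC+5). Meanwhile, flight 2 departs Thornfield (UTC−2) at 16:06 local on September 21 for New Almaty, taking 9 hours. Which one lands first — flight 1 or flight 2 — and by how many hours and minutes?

the second, by 20 hours 4 minutes

Flight 1 in UTC: 21:15 + 12:00 = 09:15 on Sep 22.
+13 hours 55 minutes → arrive 23:10 UTC on Sep 22.
Flight 2 in UTC: 16:06 + 2:00 = 18:06 on Sep 21.
+9 hours → arrive 03:06 UTC on Sep 22.
Flight 2 lands earlier by 20 hours 4 minutes.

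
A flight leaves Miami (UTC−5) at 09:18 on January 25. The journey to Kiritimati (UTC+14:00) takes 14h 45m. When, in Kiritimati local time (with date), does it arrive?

19:03 on January 26

Convert departure to UTC: 09:18 + 5:00 = 14:18 UTC on Jan 25.
Add 14 hours 45 minutes travel time → 05:03 UTC (Jan 26).
Kiritimati is UTC+14:00, so local arrival = 05:03 + 14:00 = 19:03 on Jan 26.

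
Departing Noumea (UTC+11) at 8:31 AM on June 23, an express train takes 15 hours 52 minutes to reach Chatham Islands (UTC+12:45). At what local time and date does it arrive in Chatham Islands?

2:08 AM on June 24

Convert departure to UTC: 8:31 AM − 11:00 = 9:31 PM UTC on Jun 22.
Add 15 hours and 52 minutes travel time → 1:23 PM UTC (Jun 23).
Chatham Islands is UTC+12:45, so local arrival = 1:23 PM + 12:45 = 2:08 AM on Jun 24.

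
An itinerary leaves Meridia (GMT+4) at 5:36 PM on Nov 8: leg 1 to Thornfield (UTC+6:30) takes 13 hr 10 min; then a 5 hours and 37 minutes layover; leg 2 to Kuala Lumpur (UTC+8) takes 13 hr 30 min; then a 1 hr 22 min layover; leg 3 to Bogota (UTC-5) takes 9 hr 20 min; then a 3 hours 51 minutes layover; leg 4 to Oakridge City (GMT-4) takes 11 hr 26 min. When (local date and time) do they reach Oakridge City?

Convert departure to UTC: 5:36 PM − 4:00 = 1:36 PM UTC on Nov 8.
Add 13 hours 10 minutes leg 1 → 2:46 AM UTC (Nov 9).
Add 5 hours and 37 minutes layover in Thornfield → 8:23 AM UTC.
Add 13 hours 30 minutes leg 2 → 9:53 PM UTC.
Add 1 hour 22 minutes layover in Kuala Lumpur → 11:15 PM UTC.
Add 9 hours 20 minutes leg 3 → 8:35 AM UTC (Nov 10).
Add 3 hours and 51 minutes layover in Bogota → 12:26 PM UTC.
Add 11 hours 26 minutes leg 4 → 11:52 PM UTC.
Oakridge City is UTC−4:00, so local arrival = 11:52 PM − 4:00 = 7:52 PM on Nov 10.

7:52 PM on November 10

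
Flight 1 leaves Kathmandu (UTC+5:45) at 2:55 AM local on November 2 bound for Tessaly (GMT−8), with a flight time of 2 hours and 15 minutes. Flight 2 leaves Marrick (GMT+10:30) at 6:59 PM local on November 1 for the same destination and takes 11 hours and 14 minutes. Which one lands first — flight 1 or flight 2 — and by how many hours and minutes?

Flight 1 in UTC: 2:55 AM − 5:45 = 9:10 PM on Nov 1.
+2 hours and 15 minutes → arrive 11:25 PM UTC on Nov 1.
Flight 2 in UTC: 6:59 PM − 10:30 = 8:29 AM on Nov 1.
+11 hours and 14 minutes → arrive 7:43 PM UTC on Nov 1.
Flight 2 lands earlier by 3 hours 42 minutes.

the second, by 3 hours 42 minutes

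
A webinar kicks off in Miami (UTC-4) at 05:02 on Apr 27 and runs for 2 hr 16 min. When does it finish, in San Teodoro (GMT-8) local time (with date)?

03:18 on Apr 27

Convert start to UTC: 05:02 + 4:00 = 09:02 UTC on Apr 27.
Add 2 hours and 16 minutes duration → 11:18 UTC.
San Teodoro is UTC−8:00, so local end time = 11:18 − 8:00 = 03:18 on Apr 27.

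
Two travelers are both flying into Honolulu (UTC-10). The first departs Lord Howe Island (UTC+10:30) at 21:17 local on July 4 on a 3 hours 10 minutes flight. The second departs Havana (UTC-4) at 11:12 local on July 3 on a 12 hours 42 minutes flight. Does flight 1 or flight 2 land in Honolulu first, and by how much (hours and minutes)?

Flight 1 in UTC: 21:17 − 10:30 = 10:47 on Jul 4.
+3 hours and 10 minutes → arrive 13:57 UTC on Jul 4.
Flight 2 in UTC: 11:12 + 4:00 = 15:12 on Jul 3.
+12 hours 42 minutes → arrive 03:54 UTC on Jul 4.
Flight 2 lands earlier by 10 hours 3 minutes.

the second, by 10 hours 3 minutes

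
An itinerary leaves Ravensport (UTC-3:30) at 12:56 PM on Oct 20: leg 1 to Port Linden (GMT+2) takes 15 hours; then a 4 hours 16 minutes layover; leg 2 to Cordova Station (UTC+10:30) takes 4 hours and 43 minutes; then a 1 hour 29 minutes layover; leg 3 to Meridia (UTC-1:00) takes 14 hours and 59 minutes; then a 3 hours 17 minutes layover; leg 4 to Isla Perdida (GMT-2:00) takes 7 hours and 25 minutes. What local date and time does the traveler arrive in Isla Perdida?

5:35 PM on October 22

Convert departure to UTC: 12:56 PM + 3:30 = 4:26 PM UTC on Oct 20.
Add 15 hours leg 1 → 7:26 AM UTC (Oct 21).
Add 4 hours and 16 minutes layover in Port Linden → 11:42 AM UTC.
Add 4 hours 43 minutes leg 2 → 4:25 PM UTC.
Add 1 hour 29 minutes layover in Cordova Station → 5:54 PM UTC.
Add 14 hours and 59 minutes leg 3 → 8:53 AM UTC (Oct 22).
Add 3 hours and 17 minutes layover in Meridia → 12:10 PM UTC.
Add 7 hours and 25 minutes leg 4 → 7:35 PM UTC.
Isla Perdida is UTC−2:00, so local arrival = 7:35 PM − 2:00 = 5:35 PM on Oct 22.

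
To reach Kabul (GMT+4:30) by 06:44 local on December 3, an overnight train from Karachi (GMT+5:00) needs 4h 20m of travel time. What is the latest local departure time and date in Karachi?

Target arrival in UTC: 06:44 − 4:30 = 02:14 on Dec 3.
Subtract 4 hours and 20 minutes → departure 21:54 UTC on Dec 2.
Karachi is UTC+5:00: 21:54 + 5:00 = 02:54 on Dec 3.

02:54 on Dec 3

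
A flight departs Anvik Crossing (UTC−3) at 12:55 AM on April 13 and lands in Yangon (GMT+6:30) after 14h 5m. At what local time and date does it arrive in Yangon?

12:30 AM on April 14

Convert departure to UTC: 12:55 AM + 3:00 = 3:55 AM UTC on Apr 13.
Add 14 hours 5 minutes travel time → 6:00 PM UTC.
Yangon is UTC+6:30, so local arrival = 6:00 PM + 6:30 = 12:30 AM on Apr 14.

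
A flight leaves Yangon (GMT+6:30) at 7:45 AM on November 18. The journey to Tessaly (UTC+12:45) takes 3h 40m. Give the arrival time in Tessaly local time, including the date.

Tessaly is 6:15 ahead of Yangon.
After 3 hours and 40 minutes it is 11:25 AM in Yangon.
Shift by the zone difference: 11:25 AM + 6:15 = 5:40 PM on Nov 18 in Tessaly.

5:40 PM on Nov 18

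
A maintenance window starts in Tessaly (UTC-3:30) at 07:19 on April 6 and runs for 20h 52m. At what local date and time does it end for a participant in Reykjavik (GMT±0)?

07:41 on April 7

Reykjavik is 3:30 ahead of Tessaly.
After 20 hours and 52 minutes it is 04:11 (Apr 7) in Tessaly.
Shift by the zone difference: 04:11 + 3:30 = 07:41 on Apr 7 in Reykjavik.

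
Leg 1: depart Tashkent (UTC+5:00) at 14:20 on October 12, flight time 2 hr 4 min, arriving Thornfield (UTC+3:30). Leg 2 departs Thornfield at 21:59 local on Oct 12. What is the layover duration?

Convert departure to UTC: 14:20 − 5:00 = 09:20 UTC on Oct 12.
Add 2 hours 4 minutes flight time → 11:24 UTC.
Thornfield is UTC+3:30, so local arrival = 11:24 + 3:30 = 14:54 on Oct 12.
Layover = 21:59 − 14:54 = 7 hours 5 minutes.

7 hours 5 minutes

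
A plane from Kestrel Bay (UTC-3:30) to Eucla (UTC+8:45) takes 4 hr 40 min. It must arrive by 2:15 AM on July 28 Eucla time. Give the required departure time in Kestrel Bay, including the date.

9:20 AM on Jul 27

Target arrival in UTC: 2:15 AM − 8:45 = 5:30 PM on Jul 27.
Subtract 4 hours and 40 minutes → departure 12:50 PM UTC on Jul 27.
Kestrel Bay is UTC−3:30: 12:50 PM − 3:30 = 9:20 AM on Jul 27.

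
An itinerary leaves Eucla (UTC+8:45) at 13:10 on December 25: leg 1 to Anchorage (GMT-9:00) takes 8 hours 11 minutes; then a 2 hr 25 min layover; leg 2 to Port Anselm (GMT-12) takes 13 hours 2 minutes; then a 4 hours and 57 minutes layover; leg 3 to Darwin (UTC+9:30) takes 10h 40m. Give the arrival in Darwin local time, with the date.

05:10 on December 27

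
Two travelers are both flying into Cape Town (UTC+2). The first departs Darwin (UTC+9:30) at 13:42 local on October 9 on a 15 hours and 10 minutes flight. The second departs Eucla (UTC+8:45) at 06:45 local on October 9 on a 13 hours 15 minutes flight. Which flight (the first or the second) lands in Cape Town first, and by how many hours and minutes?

the second, by 8 hours 7 minutes

Flight 1 in UTC: 13:42 − 9:30 = 04:12 on Oct 9.
+15 hours and 10 minutes → arrive 19:22 UTC on Oct 9.
Flight 2 in UTC: 06:45 − 8:45 = 22:00 on Oct 8.
+13 hours and 15 minutes → arrive 11:15 UTC on Oct 9.
Flight 2 lands earlier by 8 hours 7 minutes.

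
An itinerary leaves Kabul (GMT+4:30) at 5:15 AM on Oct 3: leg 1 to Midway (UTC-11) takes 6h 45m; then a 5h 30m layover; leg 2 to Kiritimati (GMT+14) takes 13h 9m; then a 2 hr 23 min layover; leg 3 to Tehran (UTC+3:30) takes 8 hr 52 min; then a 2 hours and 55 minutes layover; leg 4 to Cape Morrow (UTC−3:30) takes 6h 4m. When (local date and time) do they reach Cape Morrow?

6:53 PM on October 4

Convert departure to UTC: 5:15 AM − 4:30 = 12:45 AM UTC on Oct 3.
Add 6 hours and 45 minutes leg 1 → 7:30 AM UTC.
Add 5 hours 30 minutes layover in Midway → 1:00 PM UTC.
Add 13 hours and 9 minutes leg 2 → 2:09 AM UTC (Oct 4).
Add 2 hours and 23 minutes layover in Kiritimati → 4:32 AM UTC.
Add 8 hours and 52 minutes leg 3 → 1:24 PM UTC.
Add 2 hours and 55 minutes layover in Tehran → 4:19 PM UTC.
Add 6 hours 4 minutes leg 4 → 10:23 PM UTC.
Cape Morrow is UTC−3:30, so local arrival = 10:23 PM − 3:30 = 6:53 PM on Oct 4.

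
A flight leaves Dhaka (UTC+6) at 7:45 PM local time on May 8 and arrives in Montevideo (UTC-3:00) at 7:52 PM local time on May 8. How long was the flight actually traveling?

Departure in UTC: 7:45 PM − 6:00 = 1:45 PM on May 8.
Arrival in UTC: 7:52 PM + 3:00 = 10:52 PM on May 8.
Elapsed = 10:52 PM − 1:45 PM = 9 hours 7 minutes.

9 hours 7 minutes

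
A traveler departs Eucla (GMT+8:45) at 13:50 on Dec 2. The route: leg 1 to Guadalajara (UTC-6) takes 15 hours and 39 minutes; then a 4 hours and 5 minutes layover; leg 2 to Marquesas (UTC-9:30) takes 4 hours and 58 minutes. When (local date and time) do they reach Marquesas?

Convert departure to UTC: 13:50 − 8:45 = 05:05 UTC on Dec 2.
Add 15 hours 39 minutes leg 1 → 20:44 UTC.
Add 4 hours and 5 minutes layover in Guadalajara → 00:49 UTC (Dec 3).
Add 4 hours and 58 minutes leg 2 → 05:47 UTC.
Marquesas is UTC−9:30, so local arrival = 05:47 − 9:30 = 20:17 on Dec 2.

20:17 on December 2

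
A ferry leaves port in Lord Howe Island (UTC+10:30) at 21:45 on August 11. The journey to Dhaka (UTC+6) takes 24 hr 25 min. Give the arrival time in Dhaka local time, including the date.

Convert departure to UTC: 21:45 − 10:30 = 11:15 UTC on Aug 11.
Add 24 hours and 25 minutes travel time → 11:40 UTC (Aug 12).
Dhaka is UTC+6:00, so local arrival = 11:40 + 6:00 = 17:40 on Aug 12.

17:40 on August 12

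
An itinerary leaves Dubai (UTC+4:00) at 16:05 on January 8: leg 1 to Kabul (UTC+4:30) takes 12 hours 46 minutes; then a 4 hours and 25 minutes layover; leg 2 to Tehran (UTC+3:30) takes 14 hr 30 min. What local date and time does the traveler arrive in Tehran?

23:16 on January 9

Convert departure to UTC: 16:05 − 4:00 = 12:05 UTC on Jan 8.
Add 12 hours 46 minutes leg 1 → 00:51 UTC (Jan 9).
Add 4 hours and 25 minutes layover in Kabul → 05:16 UTC.
Add 14 hours 30 minutes leg 2 → 19:46 UTC.
Tehran is UTC+3:30, so local arrival = 19:46 + 3:30 = 23:16 on Jan 9.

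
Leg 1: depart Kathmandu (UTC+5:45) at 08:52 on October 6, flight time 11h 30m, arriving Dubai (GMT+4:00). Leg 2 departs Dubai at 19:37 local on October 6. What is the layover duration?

Convert departure to UTC: 08:52 − 5:45 = 03:07 UTC on Oct 6.
Add 11 hours and 30 minutes flight time → 14:37 UTC.
Dubai is UTC+4:00, so local arrival = 14:37 + 4:00 = 18:37 on Oct 6.
Layover = 19:37 − 18:37 = 1 hour.

1 hour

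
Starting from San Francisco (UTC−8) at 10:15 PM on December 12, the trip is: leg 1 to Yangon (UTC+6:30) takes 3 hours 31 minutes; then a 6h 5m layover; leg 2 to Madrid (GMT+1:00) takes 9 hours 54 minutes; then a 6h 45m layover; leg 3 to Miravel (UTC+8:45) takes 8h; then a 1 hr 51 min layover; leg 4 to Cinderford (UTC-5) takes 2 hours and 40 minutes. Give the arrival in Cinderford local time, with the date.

4:01 PM on December 14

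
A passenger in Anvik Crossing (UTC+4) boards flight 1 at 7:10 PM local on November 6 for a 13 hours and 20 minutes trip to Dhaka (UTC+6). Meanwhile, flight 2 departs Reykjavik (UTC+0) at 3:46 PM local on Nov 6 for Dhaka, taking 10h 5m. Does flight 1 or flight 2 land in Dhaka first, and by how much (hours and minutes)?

the second, by 2 hours 39 minutes

Flight 1 in UTC: 7:10 PM − 4:00 = 3:10 PM on Nov 6.
+13 hours and 20 minutes → arrive 4:30 AM UTC on Nov 7.
Flight 2 departs at 3:46 PM UTC (Nov 6).
+10 hours 5 minutes → arrive 1:51 AM UTC on Nov 7.
Flight 2 lands earlier by 2 hours 39 minutes.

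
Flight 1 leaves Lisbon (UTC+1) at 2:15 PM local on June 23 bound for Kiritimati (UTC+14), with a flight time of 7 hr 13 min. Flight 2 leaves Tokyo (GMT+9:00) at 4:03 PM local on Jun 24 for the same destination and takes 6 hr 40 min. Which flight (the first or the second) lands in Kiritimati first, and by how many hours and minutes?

the first, by 17 hours 15 minutes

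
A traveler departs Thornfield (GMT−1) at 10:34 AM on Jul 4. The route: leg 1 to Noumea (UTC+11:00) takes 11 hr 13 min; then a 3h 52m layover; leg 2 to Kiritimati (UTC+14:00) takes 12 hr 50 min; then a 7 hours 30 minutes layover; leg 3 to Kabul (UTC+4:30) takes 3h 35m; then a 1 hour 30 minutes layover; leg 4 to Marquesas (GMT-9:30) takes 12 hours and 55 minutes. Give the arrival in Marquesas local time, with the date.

7:29 AM on July 6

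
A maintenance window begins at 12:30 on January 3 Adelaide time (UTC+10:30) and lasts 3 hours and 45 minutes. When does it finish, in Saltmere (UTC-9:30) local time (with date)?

20:15 on Jan 2

Convert start to UTC: 12:30 − 10:30 = 02:00 UTC on Jan 3.
Add 3 hours 45 minutes duration → 05:45 UTC.
Saltmere is UTC−9:30, so local end time = 05:45 − 9:30 = 20:15 on Jan 2.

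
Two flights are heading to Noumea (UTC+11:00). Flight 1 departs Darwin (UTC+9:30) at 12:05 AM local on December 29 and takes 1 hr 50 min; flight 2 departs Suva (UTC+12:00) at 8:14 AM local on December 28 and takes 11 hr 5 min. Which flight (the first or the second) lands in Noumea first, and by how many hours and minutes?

the second, by 9 hours 6 minutes

Flight 1 in UTC: 12:05 AM − 9:30 = 2:35 PM on Dec 28.
+1 hour 50 minutes → arrive 4:25 PM UTC on Dec 28.
Flight 2 in UTC: 8:14 AM − 12:00 = 8:14 PM on Dec 27.
+11 hours 5 minutes → arrive 7:19 AM UTC on Dec 28.
Flight 2 lands earlier by 9 hours 6 minutes.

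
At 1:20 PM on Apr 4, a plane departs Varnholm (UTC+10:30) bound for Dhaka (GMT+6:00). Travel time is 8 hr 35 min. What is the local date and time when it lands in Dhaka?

5:25 PM on Apr 4

Dhaka is 4:30 behind Varnholm.
After 8 hours and 35 minutes it is 9:55 PM in Varnholm.
Shift by the zone difference: 9:55 PM − 4:30 = 5:25 PM on Apr 4 in Dhaka.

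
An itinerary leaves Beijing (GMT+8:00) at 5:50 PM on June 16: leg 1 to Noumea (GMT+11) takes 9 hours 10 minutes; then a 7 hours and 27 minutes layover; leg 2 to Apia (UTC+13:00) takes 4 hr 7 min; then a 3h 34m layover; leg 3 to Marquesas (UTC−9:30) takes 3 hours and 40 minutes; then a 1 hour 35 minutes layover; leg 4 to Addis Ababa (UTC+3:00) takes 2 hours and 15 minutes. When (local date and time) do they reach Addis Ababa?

Convert departure to UTC: 5:50 PM − 8:00 = 9:50 AM UTC on Jun 16.
Add 9 hours 10 minutes leg 1 → 7:00 PM UTC.
Add 7 hours and 27 minutes layover in Noumea → 2:27 AM UTC (Jun 17).
Add 4 hours 7 minutes leg 2 → 6:34 AM UTC.
Add 3 hours and 34 minutes layover in Apia → 10:08 AM UTC.
Add 3 hours 40 minutes leg 3 → 1:48 PM UTC.
Add 1 hour 35 minutes layover in Marquesas → 3:23 PM UTC.
Add 2 hours 15 minutes leg 4 → 5:38 PM UTC.
Addis Ababa is UTC+3:00, so local arrival = 5:38 PM + 3:00 = 8:38 PM on Jun 17.

8:38 PM on Jun 17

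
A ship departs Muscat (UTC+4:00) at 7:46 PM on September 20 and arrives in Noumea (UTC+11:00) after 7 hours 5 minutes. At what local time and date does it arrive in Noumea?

Convert departure to UTC: 7:46 PM − 4:00 = 3:46 PM UTC on Sep 20.
Add 7 hours 5 minutes travel time → 10:51 PM UTC.
Noumea is UTC+11:00, so local arrival = 10:51 PM + 11:00 = 9:51 AM on Sep 21.

9:51 AM on September 21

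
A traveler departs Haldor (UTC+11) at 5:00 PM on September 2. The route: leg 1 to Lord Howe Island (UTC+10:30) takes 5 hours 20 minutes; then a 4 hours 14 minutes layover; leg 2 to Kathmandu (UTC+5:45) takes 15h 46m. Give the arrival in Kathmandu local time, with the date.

1:05 PM on Sep 3

Convert departure to UTC: 5:00 PM − 11:00 = 6:00 AM UTC on Sep 2.
Add 5 hours 20 minutes leg 1 → 11:20 AM UTC.
Add 4 hours and 14 minutes layover in Lord Howe Island → 3:34 PM UTC.
Add 15 hours and 46 minutes leg 2 → 7:20 AM UTC (Sep 3).
Kathmandu is UTC+5:45, so local arrival = 7:20 AM + 5:45 = 1:05 PM on Sep 3.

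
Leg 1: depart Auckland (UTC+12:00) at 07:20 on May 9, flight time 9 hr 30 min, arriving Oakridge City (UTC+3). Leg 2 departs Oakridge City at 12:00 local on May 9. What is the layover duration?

Convert departure to UTC: 07:20 − 12:00 = 19:20 UTC on May 8.
Add 9 hours 30 minutes flight time → 04:50 UTC (May 9).
Oakridge City is UTC+3:00, so local arrival = 04:50 + 3:00 = 07:50 on May 9.
Layover = 12:00 − 07:50 = 4 hours 10 minutes.

4 hours 10 minutes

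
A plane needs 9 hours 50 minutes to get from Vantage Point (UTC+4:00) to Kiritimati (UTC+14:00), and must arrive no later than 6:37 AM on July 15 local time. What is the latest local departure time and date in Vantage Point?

Target arrival in UTC: 6:37 AM − 14:00 = 4:37 PM on Jul 14.
Subtract 9 hours 50 minutes → departure 6:47 AM UTC on Jul 14.
Vantage Point is UTC+4:00: 6:47 AM + 4:00 = 10:47 AM on Jul 14.

10:47 AM on July 14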